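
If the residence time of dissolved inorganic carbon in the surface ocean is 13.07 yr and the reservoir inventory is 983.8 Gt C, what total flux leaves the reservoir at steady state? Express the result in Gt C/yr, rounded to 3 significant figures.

75.3 Gt C/yr

F = M / τ = 983.8 / 13.07 = 75.27 Gt C/yr.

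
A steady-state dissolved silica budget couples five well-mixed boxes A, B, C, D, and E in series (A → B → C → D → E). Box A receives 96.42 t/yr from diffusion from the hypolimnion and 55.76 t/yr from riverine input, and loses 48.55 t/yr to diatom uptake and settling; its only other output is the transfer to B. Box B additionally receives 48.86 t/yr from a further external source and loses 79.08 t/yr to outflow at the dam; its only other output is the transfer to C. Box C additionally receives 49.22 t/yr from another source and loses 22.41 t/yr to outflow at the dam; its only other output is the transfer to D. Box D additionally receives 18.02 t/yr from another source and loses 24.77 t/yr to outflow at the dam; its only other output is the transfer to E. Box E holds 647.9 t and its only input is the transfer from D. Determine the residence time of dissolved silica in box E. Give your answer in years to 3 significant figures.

6.93 yr

Box A: F(A→B) = (96.42 + 55.76) − 48.55 = 103.63 t/yr.
Box B: F(B→C) = (103.63 + 48.86) − 79.08 = 73.410 t/yr.
Box C: F(C→D) = (73.410 + 49.22) − 22.41 = 100.22 t/yr.
Box D: F(D→E) = (100.22 + 18.02) − 24.77 = 93.470 t/yr.
Box E throughput = its input = 93.470 t/yr; τ = 647.9 / 93.470 = 6.932 yr.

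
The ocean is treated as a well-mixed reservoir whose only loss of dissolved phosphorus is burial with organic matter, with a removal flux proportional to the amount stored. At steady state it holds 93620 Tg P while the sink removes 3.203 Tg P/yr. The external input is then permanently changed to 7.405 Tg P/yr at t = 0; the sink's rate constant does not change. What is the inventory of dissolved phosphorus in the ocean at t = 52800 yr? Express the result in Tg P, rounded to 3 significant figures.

The sink rate constant is k = F₀/M₀ = 3.203/93620 = 3.421×10^-5 yr⁻¹.
Solving dM/dt = F₁ − kM with M(0) = M₀ gives M(t) = F₁/k + (M₀ − F₁/k)·e^(−kt).
F₁/k = 7.405/3.421×10^-5 = 216440 Tg P; kt = 3.421×10^-5 × 52800 = 1.806, e^(−kt) = 0.1642.
M(52800) = 216440 + (93620 − 216440) × 0.1642 = 216440 − 20170 = 196270 Tg P.

196000 Tg P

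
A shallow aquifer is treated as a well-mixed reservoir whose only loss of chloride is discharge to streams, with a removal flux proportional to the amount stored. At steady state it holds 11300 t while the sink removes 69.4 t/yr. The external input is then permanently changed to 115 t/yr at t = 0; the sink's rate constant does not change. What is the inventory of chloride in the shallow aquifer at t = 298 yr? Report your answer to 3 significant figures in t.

17500 t

The sink rate constant is k = F₀/M₀ = 69.4/11300 = 0.006142 yr⁻¹.
Solving dM/dt = F₁ − kM with M(0) = M₀ gives M(t) = F₁/k + (M₀ − F₁/k)·e^(−kt).
F₁/k = 115/0.006142 = 18725 t; kt = 0.006142 × 298 = 1.830, e^(−kt) = 0.1604.
M(298) = 18725 + (11300 − 18725) × 0.1604 = 18725 − 1191 = 17534 t.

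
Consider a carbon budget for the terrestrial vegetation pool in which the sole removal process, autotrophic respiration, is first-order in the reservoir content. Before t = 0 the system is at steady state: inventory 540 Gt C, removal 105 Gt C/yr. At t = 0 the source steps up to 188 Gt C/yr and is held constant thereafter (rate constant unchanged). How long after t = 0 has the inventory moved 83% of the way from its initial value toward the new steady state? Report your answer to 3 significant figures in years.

9.11 yr

τ = M₀/F₀ = 540/105 = 5.143 yr.
The remaining gap fraction is e^(−t/τ); 83% covered ⇒ e^(−t/τ) = 0.170.
t = −τ ln(0.170) = 5.143 × 1.772 = 9.113 yr.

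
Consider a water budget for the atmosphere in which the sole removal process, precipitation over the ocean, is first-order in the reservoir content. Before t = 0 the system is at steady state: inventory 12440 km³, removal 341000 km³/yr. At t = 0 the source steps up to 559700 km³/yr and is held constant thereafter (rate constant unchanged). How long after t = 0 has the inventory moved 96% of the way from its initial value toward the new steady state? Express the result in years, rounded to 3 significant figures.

0.117 yr

τ = M₀/F₀ = 12440/341000 = 0.03648 yr.
The remaining gap fraction is e^(−t/τ); 96% covered ⇒ e^(−t/τ) = 0.0400.
t = −τ ln(0.0400) = 0.03648 × 3.219 = 0.1174 yr.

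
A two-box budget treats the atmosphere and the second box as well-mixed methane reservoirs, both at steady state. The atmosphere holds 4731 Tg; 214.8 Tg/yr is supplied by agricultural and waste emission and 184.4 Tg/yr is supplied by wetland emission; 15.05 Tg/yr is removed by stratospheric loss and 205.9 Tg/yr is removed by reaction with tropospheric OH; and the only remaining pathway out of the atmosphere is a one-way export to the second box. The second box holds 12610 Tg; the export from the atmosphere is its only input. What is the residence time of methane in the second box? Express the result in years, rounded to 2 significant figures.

71 yr

Balance the atmosphere: ΣF_in = 214.8 + 184.4 = 399.20 Tg/yr.
Export to the second box = ΣF_in − (15.05 + 205.9) = 178.25 Tg/yr.
At steady state the output of the second box equals its input, 178.25 Tg/yr.
τ = M / F = 12610 / 178.25 = 70.74 yr.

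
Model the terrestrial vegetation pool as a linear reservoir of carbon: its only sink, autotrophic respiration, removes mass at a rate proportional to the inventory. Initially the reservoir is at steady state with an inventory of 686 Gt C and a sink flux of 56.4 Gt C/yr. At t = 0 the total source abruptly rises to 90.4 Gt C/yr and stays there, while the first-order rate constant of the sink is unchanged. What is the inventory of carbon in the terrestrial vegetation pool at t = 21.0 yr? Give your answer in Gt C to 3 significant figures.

1030 Gt C

The sink rate constant is k = F₀/M₀ = 56.4/686 = 0.08222 yr⁻¹.
Solving dM/dt = F₁ − kM with M(0) = M₀ gives M(t) = F₁/k + (M₀ − F₁/k)·e^(−kt).
F₁/k = 90.4/0.08222 = 1099.5 Gt C; kt = 0.08222 × 21.0 = 1.727, e^(−kt) = 0.1779.
M(21.0) = 1099.5 + (686 − 1099.5) × 0.1779 = 1099.5 − 73.57 = 1026.0 Gt C.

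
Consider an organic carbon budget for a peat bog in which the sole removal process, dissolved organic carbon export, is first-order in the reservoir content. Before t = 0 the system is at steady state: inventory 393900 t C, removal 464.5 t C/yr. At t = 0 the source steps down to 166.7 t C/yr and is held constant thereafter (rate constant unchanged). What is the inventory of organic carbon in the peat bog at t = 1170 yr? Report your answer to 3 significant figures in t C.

205000 t C

The sink rate constant is k = F₀/M₀ = 464.5/393900 = 0.001179 yr⁻¹.
Solving dM/dt = F₁ − kM with M(0) = M₀ gives M(t) = F₁/k + (M₀ − F₁/k)·e^(−kt).
F₁/k = 166.7/0.001179 = 141360 t C; kt = 0.001179 × 1170 = 1.380, e^(−kt) = 0.2517.
M(1170) = 141360 + (393900 − 141360) × 0.2517 = 141360 + 63550 = 204910 t C.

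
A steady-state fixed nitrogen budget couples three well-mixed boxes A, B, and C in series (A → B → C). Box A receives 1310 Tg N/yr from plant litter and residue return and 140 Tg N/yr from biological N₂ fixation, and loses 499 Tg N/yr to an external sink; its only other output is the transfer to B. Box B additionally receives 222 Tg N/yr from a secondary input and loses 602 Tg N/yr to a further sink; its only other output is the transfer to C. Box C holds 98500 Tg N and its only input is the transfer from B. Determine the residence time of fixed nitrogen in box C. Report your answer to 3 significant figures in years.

Box A: F(A→B) = (1310 + 140) − 499 = 951.00 Tg N/yr.
Box B: F(B→C) = (951.00 + 222) − 602 = 571.00 Tg N/yr.
Box C throughput = its input = 571.00 Tg N/yr; τ = 98500 / 571.00 = 172.5 yr.

173 yr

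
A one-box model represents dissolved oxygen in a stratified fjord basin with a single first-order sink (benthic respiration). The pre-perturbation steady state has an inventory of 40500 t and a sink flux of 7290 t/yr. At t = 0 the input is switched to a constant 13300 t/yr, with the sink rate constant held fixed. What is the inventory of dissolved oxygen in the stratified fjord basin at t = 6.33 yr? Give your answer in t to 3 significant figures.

63200 t

τ = M₀/F₀ = 40500/7290 = 5.556 yr; rate constant k = 1/τ.
New steady state M_∞ = F₁/k = F₁·τ = 13300 × 5.556 = 73889 t.
M(t) = M_∞ + (M₀ − M_∞)·e^(−t/τ); t/τ = 6.33/5.556 = 1.139, so e^(−t/τ) = 0.3200.
M(t) = 73889 − 33390 × 0.3200 = 63204 t.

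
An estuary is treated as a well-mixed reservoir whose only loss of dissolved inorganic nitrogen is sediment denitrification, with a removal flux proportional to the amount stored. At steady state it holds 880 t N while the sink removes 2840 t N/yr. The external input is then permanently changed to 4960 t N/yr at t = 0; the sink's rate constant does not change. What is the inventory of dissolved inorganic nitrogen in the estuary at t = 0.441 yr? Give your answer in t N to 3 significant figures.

Residence time τ = M₀/F₀ = 0.3099 yr. The eventual steady state is M_∞ = M₀·(F₁/F₀) = 880 × 4960/2840 = 1536.9 t N.
The anomaly ΔM(t) = M(t) − M_∞ decays as ΔM₀·e^(−t/τ) with ΔM₀ = 880 − 1536.9 = −656.9 t N.
At t = 0.441 yr, e^(−t/τ) = e^(−1.423) = 0.2409, so ΔM = −158.3 t N and M = 1536.9 − 158.3 = 1378.6 t N.

1380 t N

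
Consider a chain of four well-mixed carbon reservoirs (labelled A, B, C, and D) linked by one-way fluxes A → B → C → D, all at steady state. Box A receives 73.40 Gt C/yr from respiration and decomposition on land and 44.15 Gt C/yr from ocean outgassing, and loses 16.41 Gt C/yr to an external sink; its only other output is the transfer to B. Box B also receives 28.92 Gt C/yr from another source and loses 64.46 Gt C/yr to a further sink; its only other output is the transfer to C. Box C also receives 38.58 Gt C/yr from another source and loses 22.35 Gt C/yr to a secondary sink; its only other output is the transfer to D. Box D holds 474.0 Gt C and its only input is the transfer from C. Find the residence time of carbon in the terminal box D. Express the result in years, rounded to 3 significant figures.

5.79 yr

Box A: F(A→B) = (73.40 + 44.15) − 16.41 = 101.14 Gt C/yr.
Box B: F(B→C) = (101.14 + 28.92) − 64.46 = 65.600 Gt C/yr.
Box C: F(C→D) = (65.600 + 38.58) − 22.35 = 81.830 Gt C/yr.
Box D throughput = its input = 81.830 Gt C/yr; τ = 474.0 / 81.830 = 5.792 yr.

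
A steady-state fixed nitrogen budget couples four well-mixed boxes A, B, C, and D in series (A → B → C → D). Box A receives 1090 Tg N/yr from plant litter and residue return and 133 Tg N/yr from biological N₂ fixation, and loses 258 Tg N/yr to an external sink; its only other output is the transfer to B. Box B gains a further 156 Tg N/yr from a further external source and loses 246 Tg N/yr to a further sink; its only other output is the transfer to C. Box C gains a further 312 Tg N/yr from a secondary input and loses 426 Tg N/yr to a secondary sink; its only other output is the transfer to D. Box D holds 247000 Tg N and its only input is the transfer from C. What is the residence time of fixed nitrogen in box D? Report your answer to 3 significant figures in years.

325 yr

Box A: F(A→B) = (1090 + 133) − 258 = 965.00 Tg N/yr.
Box B: F(B→C) = (965.00 + 156) − 246 = 875.00 Tg N/yr.
Box C: F(C→D) = (875.00 + 312) − 426 = 761.00 Tg N/yr.
Box D throughput = its input = 761.00 Tg N/yr; τ = 247000 / 761.00 = 324.6 yr.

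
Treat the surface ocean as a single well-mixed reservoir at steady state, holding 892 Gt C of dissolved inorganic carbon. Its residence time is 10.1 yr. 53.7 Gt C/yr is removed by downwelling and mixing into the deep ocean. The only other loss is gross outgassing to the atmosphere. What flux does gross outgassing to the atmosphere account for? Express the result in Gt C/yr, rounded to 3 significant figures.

34.6 Gt C/yr

Total removal F = M/τ = 892 / 10.1 = 88.32 Gt C/yr.
Gross outgassing to the atmosphere = F − (53.7) = 88.32 − 53.70 = 34.62 Gt C/yr.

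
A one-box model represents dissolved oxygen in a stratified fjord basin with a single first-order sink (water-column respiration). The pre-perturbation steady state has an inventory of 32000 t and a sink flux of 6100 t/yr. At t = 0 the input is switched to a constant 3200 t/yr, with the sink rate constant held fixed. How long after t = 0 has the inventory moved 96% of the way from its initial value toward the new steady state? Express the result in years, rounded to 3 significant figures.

τ = M₀/F₀ = 32000/6100 = 5.246 yr.
The remaining gap fraction is e^(−t/τ); 96% covered ⇒ e^(−t/τ) = 0.0400.
t = −τ ln(0.0400) = 5.246 × 3.219 = 16.89 yr.

16.9 yr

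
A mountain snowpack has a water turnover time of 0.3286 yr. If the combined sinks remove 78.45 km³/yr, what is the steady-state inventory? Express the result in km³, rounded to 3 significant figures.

25.8 km³

τ = M/F ⇒ M = τ × F = 0.3286 × 78.45 = 25.78 km³.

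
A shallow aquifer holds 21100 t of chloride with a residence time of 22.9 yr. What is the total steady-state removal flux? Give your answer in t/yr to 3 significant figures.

F = M / τ = 21100 / 22.9 = 921.4 t/yr.

921 t/yr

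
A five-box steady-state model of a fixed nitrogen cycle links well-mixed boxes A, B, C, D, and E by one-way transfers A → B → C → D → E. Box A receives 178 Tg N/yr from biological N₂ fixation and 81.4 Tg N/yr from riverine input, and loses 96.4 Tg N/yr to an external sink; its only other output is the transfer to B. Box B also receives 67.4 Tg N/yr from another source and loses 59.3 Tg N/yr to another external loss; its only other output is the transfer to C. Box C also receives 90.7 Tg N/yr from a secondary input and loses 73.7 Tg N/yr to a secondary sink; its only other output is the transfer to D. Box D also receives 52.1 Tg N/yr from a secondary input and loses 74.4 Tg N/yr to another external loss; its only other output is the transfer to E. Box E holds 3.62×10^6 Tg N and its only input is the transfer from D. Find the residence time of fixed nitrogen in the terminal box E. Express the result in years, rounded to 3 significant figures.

Box A: F(A→B) = (178 + 81.4) − 96.4 = 163.00 Tg N/yr.
Box B: F(B→C) = (163.00 + 67.4) − 59.3 = 171.10 Tg N/yr.
Box C: F(C→D) = (171.10 + 90.7) − 73.7 = 188.10 Tg N/yr.
Box D: F(D→E) = (188.10 + 52.1) − 74.4 = 165.80 Tg N/yr.
Box E throughput = its input = 165.80 Tg N/yr; τ = 3.62×10^6 / 165.80 = 21830 yr.

21800 yr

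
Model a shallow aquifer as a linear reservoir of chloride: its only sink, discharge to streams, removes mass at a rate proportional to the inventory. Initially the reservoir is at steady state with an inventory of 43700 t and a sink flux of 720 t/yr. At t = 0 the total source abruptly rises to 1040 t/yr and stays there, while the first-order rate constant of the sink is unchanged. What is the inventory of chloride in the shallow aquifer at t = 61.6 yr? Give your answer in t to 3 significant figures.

56100 t

Residence time τ = M₀/F₀ = 60.69 yr. The eventual steady state is M_∞ = M₀·(F₁/F₀) = 43700 × 1040/720 = 63122 t.
The anomaly ΔM(t) = M(t) − M_∞ decays as ΔM₀·e^(−t/τ) with ΔM₀ = 43700 − 63122 = −19420 t.
At t = 61.6 yr, e^(−t/τ) = e^(−1.015) = 0.3624, so ΔM = −7039 t and M = 63122 − 7039 = 56083 t.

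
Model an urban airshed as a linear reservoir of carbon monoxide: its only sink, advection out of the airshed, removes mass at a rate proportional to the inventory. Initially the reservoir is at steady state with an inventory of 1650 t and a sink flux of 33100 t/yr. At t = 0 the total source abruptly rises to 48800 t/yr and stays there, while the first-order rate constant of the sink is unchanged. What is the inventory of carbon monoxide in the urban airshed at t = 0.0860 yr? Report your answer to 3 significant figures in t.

2290 t

The sink rate constant is k = F₀/M₀ = 33100/1650 = 20.06 yr⁻¹.
Solving dM/dt = F₁ − kM with M(0) = M₀ gives M(t) = F₁/k + (M₀ − F₁/k)·e^(−kt).
F₁/k = 48800/20.06 = 2432.6 t; kt = 20.06 × 0.0860 = 1.725, e^(−kt) = 0.1781.
M(0.0860) = 2432.6 + (1650 − 2432.6) × 0.1781 = 2432.6 − 139.4 = 2293.2 t.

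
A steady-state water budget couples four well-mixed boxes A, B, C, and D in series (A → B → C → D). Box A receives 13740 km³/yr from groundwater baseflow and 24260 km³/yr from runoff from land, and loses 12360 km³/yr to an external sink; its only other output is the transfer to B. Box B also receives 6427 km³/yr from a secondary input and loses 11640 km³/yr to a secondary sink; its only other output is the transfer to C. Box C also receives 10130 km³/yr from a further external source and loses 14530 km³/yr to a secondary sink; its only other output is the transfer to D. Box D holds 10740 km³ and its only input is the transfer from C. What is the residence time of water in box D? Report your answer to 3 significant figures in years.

0.670 yr

Box A: F(A→B) = (13740 + 24260) − 12360 = 25640 km³/yr.
Box B: F(B→C) = (25640 + 6427) − 11640 = 20427 km³/yr.
Box C: F(C→D) = (20427 + 10130) − 14530 = 16027 km³/yr.
Box D throughput = its input = 16027 km³/yr; τ = 10740 / 16027 = 0.6701 yr.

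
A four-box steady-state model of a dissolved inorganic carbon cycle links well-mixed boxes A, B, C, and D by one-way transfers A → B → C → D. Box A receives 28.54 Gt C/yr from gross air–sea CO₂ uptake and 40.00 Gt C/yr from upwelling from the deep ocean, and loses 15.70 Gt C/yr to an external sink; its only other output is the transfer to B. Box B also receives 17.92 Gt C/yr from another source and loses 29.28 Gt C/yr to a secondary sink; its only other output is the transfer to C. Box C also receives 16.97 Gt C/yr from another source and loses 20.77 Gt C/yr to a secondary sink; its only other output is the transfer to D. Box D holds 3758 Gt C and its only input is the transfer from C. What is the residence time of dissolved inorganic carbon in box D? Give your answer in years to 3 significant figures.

Box A: F(A→B) = (28.54 + 40.00) − 15.70 = 52.840 Gt C/yr.
Box B: F(B→C) = (52.840 + 17.92) − 29.28 = 41.480 Gt C/yr.
Box C: F(C→D) = (41.480 + 16.97) − 20.77 = 37.680 Gt C/yr.
Box D throughput = its input = 37.680 Gt C/yr; τ = 3758 / 37.680 = 99.73 yr.

99.7 yr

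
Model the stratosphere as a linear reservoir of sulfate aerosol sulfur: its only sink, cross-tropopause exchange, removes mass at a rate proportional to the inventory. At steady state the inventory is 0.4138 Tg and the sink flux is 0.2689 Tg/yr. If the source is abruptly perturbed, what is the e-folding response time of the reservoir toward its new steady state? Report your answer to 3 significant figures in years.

For a linear reservoir the response time equals the residence time τ = M/F.
τ = 0.4138 / 0.2689 = 1.539 yr.

1.54 yr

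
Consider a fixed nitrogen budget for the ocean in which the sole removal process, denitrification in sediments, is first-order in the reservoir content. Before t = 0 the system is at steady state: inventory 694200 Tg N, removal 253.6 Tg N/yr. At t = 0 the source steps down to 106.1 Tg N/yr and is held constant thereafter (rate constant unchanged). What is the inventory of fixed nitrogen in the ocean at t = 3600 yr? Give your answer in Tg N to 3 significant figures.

Residence time τ = M₀/F₀ = 2737 yr. The eventual steady state is M_∞ = M₀·(F₁/F₀) = 694200 × 106.1/253.6 = 290440 Tg N.
The anomaly ΔM(t) = M(t) − M_∞ decays as ΔM₀·e^(−t/τ) with ΔM₀ = 694200 − 290440 = 403800 Tg N.
At t = 3600 yr, e^(−t/τ) = e^(−1.315) = 0.2684, so ΔM = 108400 Tg N and M = 290440 + 108400 = 398820 Tg N.

399000 Tg N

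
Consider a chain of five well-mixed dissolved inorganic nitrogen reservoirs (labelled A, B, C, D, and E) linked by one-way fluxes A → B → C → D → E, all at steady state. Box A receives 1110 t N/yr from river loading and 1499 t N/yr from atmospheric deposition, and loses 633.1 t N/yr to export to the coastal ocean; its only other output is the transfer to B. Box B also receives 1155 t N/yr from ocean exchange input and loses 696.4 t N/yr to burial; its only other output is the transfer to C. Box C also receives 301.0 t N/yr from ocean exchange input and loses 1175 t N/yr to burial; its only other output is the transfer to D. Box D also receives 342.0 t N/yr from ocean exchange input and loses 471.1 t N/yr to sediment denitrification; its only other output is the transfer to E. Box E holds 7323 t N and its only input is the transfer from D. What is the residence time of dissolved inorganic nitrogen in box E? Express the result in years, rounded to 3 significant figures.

5.12 yr

Box A: F(A→B) = (1110 + 1499) − 633.1 = 1975.9 t N/yr.
Box B: F(B→C) = (1975.9 + 1155) − 696.4 = 2434.5 t N/yr.
Box C: F(C→D) = (2434.5 + 301.0) − 1175 = 1560.5 t N/yr.
Box D: F(D→E) = (1560.5 + 342.0) − 471.1 = 1431.4 t N/yr.
Box E throughput = its input = 1431.4 t N/yr; τ = 7323 / 1431.4 = 5.116 yr.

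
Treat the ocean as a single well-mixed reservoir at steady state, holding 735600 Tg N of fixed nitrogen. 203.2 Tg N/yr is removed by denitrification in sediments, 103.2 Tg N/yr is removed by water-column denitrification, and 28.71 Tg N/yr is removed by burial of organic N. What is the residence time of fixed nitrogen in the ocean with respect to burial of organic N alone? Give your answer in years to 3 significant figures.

25600 yr

Residence time with respect to a single sink: τ = M / F_sink.
τ = 735600 / 28.71 = 25620 yr.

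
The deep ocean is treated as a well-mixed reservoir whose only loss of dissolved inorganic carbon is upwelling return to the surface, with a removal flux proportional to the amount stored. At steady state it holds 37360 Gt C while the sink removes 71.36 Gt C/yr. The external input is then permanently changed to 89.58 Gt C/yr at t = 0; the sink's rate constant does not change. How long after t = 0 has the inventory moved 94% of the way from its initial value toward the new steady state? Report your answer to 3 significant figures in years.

1470 yr

τ = M₀/F₀ = 37360/71.36 = 523.5 yr.
The remaining gap fraction is e^(−t/τ); 94% covered ⇒ e^(−t/τ) = 0.0600.
t = −τ ln(0.0600) = 523.5 × 2.813 = 1473 yr.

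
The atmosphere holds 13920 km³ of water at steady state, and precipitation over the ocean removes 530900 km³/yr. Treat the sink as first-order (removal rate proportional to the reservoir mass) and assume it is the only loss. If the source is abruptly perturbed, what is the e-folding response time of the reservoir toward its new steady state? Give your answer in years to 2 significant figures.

0.026 yr

For a linear reservoir the response time equals the residence time τ = M/F.
τ = 13920 / 530900 = 0.02622 yr.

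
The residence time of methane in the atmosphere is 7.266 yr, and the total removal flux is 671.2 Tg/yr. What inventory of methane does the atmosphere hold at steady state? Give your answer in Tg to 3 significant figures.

τ = M/F ⇒ M = τ × F = 7.266 × 671.2 = 4877 Tg.

4880 Tg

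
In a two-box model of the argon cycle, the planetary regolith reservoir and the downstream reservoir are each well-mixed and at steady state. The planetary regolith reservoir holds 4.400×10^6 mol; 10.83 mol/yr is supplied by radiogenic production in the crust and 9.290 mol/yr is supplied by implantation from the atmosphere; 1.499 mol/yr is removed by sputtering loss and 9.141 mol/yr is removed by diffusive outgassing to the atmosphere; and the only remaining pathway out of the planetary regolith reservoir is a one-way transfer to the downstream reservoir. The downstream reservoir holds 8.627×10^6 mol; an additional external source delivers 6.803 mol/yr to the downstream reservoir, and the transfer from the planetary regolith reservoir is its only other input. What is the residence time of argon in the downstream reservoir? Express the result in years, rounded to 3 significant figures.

Balance the planetary regolith reservoir: ΣF_in = 10.83 + 9.290 = 20.120 mol/yr.
Transfer to the downstream reservoir = ΣF_in − (1.499 + 9.141) = 9.4800 mol/yr.
Total input to the downstream reservoir = 9.4800 + 6.803 = 16.283 mol/yr; at steady state this equals its total output.
τ = M / F = 8.627×10^6 / 16.283 = 529800 yr.

530000 yr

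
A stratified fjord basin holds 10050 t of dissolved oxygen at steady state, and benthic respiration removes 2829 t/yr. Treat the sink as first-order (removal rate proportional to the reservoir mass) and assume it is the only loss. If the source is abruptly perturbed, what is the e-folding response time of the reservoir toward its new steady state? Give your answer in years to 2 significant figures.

3.6 yr

For a linear reservoir the response time equals the residence time τ = M/F.
τ = 10050 / 2829 = 3.552 yr.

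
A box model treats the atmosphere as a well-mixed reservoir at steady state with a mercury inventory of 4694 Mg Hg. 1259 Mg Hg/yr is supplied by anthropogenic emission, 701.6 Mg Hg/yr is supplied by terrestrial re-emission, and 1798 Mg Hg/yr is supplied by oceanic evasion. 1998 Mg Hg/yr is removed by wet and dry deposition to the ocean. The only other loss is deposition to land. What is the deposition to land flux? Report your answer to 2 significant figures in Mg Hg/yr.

At steady state ΣF_in = ΣF_out.
ΣF_in = 1259 + 701.6 + 1798 = 3758.6 Mg Hg/yr.
Deposition to land flux = ΣF_in − (1998) = 3758.6 − 1998 = 1761 Mg Hg/yr.

1800 Mg Hg/yr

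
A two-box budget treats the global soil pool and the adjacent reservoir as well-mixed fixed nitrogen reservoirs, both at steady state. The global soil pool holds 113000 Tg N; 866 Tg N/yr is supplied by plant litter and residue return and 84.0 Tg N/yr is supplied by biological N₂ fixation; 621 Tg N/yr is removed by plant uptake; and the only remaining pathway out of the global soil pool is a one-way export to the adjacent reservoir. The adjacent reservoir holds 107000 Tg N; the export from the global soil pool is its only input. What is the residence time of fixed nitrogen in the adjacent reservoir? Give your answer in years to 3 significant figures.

Balance the global soil pool: ΣF_in = 866 + 84.0 = 950.00 Tg N/yr.
Export to the adjacent reservoir = ΣF_in − (621) = 329.00 Tg N/yr.
At steady state the output of the adjacent reservoir equals its input, 329.00 Tg N/yr.
τ = M / F = 107000 / 329.00 = 325.2 yr.

325 yr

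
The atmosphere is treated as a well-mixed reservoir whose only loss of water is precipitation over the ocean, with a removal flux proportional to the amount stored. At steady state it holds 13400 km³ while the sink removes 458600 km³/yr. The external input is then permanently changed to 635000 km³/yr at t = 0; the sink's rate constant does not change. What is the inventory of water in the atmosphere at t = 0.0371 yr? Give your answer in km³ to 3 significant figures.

17100 km³

τ = M₀/F₀ = 13400/458600 = 0.02922 yr; rate constant k = 1/τ.
New steady state M_∞ = F₁/k = F₁·τ = 635000 × 0.02922 = 18554 km³.
M(t) = M_∞ + (M₀ − M_∞)·e^(−t/τ); t/τ = 0.0371/0.02922 = 1.270, so e^(−t/τ) = 0.2809.
M(t) = 18554 − 5154 × 0.2809 = 17106 km³.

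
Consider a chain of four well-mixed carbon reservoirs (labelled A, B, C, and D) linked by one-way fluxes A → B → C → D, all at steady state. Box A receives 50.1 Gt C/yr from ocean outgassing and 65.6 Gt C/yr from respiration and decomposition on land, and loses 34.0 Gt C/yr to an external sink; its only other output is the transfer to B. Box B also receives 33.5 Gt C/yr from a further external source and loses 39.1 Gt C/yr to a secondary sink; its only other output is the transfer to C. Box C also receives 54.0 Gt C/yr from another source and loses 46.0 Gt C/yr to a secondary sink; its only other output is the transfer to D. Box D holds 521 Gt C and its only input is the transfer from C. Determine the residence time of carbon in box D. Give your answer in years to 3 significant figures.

6.20 yr

Box A: F(A→B) = (50.1 + 65.6) − 34.0 = 81.700 Gt C/yr.
Box B: F(B→C) = (81.700 + 33.5) − 39.1 = 76.100 Gt C/yr.
Box C: F(C→D) = (76.100 + 54.0) − 46.0 = 84.100 Gt C/yr.
Box D throughput = its input = 84.100 Gt C/yr; τ = 521 / 84.100 = 6.195 yr.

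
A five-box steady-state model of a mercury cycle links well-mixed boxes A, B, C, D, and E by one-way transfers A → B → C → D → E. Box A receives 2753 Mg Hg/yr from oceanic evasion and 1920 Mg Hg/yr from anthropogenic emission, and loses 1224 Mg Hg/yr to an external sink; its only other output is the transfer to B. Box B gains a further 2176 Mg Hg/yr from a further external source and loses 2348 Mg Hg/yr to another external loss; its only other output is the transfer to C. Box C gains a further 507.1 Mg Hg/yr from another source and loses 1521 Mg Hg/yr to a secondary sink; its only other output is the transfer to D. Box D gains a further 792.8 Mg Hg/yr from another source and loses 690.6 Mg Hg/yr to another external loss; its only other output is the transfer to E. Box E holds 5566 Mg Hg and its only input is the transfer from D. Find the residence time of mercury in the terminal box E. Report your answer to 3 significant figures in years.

Box A: F(A→B) = (2753 + 1920) − 1224 = 3449.0 Mg Hg/yr.
Box B: F(B→C) = (3449.0 + 2176) − 2348 = 3277.0 Mg Hg/yr.
Box C: F(C→D) = (3277.0 + 507.1) − 1521 = 2263.1 Mg Hg/yr.
Box D: F(D→E) = (2263.1 + 792.8) − 690.6 = 2365.3 Mg Hg/yr.
Box E throughput = its input = 2365.3 Mg Hg/yr; τ = 5566 / 2365.3 = 2.353 yr.

2.35 yr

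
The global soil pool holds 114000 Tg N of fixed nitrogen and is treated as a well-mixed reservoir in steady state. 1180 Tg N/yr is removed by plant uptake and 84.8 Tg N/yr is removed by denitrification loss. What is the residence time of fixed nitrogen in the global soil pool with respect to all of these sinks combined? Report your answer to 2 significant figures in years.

90 yr

Total removal flux = 1180 + 84.8 = 1264.8 Tg N/yr.
τ = M / ΣF_out = 114000 / 1264.8 = 90.13 yr.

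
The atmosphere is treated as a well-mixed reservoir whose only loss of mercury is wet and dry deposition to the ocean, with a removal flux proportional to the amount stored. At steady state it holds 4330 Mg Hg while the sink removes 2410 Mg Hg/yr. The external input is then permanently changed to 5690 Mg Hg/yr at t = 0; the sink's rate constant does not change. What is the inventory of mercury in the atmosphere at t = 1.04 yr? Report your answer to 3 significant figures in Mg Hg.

6920 Mg Hg

The sink rate constant is k = F₀/M₀ = 2410/4330 = 0.5566 yr⁻¹.
Solving dM/dt = F₁ − kM with M(0) = M₀ gives M(t) = F₁/k + (M₀ − F₁/k)·e^(−kt).
F₁/k = 5690/0.5566 = 10223 Mg Hg; kt = 0.5566 × 1.04 = 0.5788, e^(−kt) = 0.5605.
M(1.04) = 10223 + (4330 − 10223) × 0.5605 = 10223 − 3303 = 6919.8 Mg Hg.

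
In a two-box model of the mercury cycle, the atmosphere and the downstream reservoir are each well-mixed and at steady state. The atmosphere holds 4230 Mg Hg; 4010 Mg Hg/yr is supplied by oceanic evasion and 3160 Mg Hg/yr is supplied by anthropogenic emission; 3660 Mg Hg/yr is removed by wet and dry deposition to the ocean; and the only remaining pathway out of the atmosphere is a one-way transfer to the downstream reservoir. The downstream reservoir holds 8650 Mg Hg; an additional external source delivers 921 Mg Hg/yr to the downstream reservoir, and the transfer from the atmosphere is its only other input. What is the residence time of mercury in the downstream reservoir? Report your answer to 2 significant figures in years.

Balance the atmosphere: ΣF_in = 4010 + 3160 = 7170.0 Mg Hg/yr.
Transfer to the downstream reservoir = ΣF_in − (3660) = 3510.0 Mg Hg/yr.
Total input to the downstream reservoir = 3510.0 + 921 = 4431.0 Mg Hg/yr; at steady state this equals its total output.
τ = M / F = 8650 / 4431.0 = 1.952 yr.

2.0 yr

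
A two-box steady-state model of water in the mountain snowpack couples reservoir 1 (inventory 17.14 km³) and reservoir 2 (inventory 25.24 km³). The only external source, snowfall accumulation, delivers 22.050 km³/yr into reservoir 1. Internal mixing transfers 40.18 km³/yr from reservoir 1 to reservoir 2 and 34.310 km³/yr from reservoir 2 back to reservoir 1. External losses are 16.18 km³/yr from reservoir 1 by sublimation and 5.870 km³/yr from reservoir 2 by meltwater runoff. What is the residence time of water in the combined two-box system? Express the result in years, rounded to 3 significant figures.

1.92 yr

For the system as a whole, the A↔B exchange is internal and contributes nothing to the throughput; only the external sinks remove mass.
M_total = 17.14 + 25.24 = 42.380 km³.
ΣF_external_out = 16.18 + 5.870 = 22.050 km³/yr.
τ = M_total / ΣF_ext = 42.380 / 22.050 = 1.922 yr.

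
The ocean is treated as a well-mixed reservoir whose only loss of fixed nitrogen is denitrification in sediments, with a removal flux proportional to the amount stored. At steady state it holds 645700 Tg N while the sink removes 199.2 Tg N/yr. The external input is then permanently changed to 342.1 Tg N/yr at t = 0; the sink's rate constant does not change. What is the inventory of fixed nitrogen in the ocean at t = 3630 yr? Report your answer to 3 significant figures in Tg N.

958000 Tg N

Residence time τ = M₀/F₀ = 3241 yr. The eventual steady state is M_∞ = M₀·(F₁/F₀) = 645700 × 342.1/199.2 = 1.1089×10^6 Tg N.
The anomaly ΔM(t) = M(t) − M_∞ decays as ΔM₀·e^(−t/τ) with ΔM₀ = 645700 − 1.1089×10^6 = −463200 Tg N.
At t = 3630 yr, e^(−t/τ) = e^(−1.120) = 0.3263, so ΔM = −151200 Tg N and M = 1.1089×10^6 − 151200 = 957750 Tg N.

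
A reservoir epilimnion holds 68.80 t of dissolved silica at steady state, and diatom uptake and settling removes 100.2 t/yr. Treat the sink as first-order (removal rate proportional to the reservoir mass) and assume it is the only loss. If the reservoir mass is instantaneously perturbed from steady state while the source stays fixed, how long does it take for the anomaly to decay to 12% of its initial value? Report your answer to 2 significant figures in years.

1.5 yr

For a linear reservoir the anomaly decays as exp(−t/τ) with τ = M/F = 68.80/100.2 = 0.6866 yr.
exp(−t/τ) = 0.12 ⇒ t = −τ ln(0.12) = 0.6866 × 2.120 = 1.456 yr.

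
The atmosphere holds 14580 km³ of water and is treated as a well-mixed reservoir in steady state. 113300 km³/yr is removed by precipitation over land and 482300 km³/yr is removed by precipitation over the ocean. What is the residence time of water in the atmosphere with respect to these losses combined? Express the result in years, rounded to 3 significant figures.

Total removal = 113300 + 482300 = 595600 km³/yr.
τ = M / ΣF_out = 14580 / 595600 = 0.02448 yr.

0.0245 yr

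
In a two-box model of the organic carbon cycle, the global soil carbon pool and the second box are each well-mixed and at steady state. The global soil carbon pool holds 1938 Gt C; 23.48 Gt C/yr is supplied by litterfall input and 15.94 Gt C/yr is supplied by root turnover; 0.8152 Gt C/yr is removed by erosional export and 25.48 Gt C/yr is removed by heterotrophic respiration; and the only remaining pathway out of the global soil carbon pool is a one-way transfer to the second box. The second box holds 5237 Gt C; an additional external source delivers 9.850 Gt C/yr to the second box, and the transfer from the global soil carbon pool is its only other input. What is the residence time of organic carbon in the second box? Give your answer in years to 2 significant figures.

Balance the global soil carbon pool: ΣF_in = 23.48 + 15.94 = 39.420 Gt C/yr.
Transfer to the second box = ΣF_in − (0.8152 + 25.48) = 13.125 Gt C/yr.
Total input to the second box = 13.125 + 9.850 = 22.975 Gt C/yr; at steady state this equals its total output.
τ = M / F = 5237 / 22.975 = 227.9 yr.

230 yr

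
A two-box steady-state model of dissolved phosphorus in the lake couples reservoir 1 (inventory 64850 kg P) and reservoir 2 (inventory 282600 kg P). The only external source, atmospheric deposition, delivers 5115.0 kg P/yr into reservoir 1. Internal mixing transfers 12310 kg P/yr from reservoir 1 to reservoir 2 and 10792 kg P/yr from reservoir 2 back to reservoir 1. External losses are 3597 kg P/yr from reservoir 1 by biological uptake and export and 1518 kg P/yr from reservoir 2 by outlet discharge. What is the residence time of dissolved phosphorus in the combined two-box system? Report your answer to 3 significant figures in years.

67.9 yr

Treat the two boxes together as one reservoir: the mixing fluxes between them are internal recycling, so τ = ΣM / Σ(external losses).
M_total = 64850 + 282600 = 347450 kg P.
ΣF_external_out = 3597 + 1518 = 5115.0 kg P/yr.
τ = M_total / ΣF_ext = 347450 / 5115.0 = 67.93 yr.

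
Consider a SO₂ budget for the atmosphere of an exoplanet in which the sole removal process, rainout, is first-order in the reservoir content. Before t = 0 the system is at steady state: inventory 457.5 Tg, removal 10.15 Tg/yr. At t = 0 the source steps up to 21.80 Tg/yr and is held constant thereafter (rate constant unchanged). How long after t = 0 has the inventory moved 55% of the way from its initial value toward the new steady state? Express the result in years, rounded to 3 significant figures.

τ = M₀/F₀ = 457.5/10.15 = 45.07 yr.
The remaining gap fraction is e^(−t/τ); 55% covered ⇒ e^(−t/τ) = 0.450.
t = −τ ln(0.450) = 45.07 × 0.7985 = 35.99 yr.

36.0 yr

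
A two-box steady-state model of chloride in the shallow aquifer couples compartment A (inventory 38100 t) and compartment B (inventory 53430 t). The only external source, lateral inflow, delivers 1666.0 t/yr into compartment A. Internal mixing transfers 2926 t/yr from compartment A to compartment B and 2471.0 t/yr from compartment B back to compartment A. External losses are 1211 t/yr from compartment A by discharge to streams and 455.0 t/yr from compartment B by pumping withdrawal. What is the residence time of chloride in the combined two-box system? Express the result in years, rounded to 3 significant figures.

54.9 yr

Treat the two boxes together as one reservoir: the mixing fluxes between them are internal recycling, so τ = ΣM / Σ(external losses).
M_total = 38100 + 53430 = 91530 t.
ΣF_external_out = 1211 + 455.0 = 1666.0 t/yr.
τ = M_total / ΣF_ext = 91530 / 1666.0 = 54.94 yr.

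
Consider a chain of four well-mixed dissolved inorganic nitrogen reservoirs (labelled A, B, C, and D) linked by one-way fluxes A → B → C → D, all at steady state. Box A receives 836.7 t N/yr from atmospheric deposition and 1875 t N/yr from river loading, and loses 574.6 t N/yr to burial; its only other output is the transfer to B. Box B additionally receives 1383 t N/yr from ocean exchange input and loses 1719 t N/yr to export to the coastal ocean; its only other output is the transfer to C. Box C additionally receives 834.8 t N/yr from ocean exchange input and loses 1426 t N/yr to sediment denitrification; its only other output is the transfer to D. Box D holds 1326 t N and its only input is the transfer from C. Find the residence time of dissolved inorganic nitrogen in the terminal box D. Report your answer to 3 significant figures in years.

1.10 yr

Box A: F(A→B) = (836.7 + 1875) − 574.6 = 2137.1 t N/yr.
Box B: F(B→C) = (2137.1 + 1383) − 1719 = 1801.1 t N/yr.
Box C: F(C→D) = (1801.1 + 834.8) − 1426 = 1209.9 t N/yr.
Box D throughput = its input = 1209.9 t N/yr; τ = 1326 / 1209.9 = 1.096 yr.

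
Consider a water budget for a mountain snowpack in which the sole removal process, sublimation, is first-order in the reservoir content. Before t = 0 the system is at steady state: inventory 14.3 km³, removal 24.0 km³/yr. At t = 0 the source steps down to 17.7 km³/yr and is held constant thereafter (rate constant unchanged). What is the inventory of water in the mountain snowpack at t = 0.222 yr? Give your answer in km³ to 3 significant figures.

τ = M₀/F₀ = 14.3/24.0 = 0.5958 yr; rate constant k = 1/τ.
New steady state M_∞ = F₁/k = F₁·τ = 17.7 × 0.5958 = 10.546 km³.
M(t) = M_∞ + (M₀ − M_∞)·e^(−t/τ); t/τ = 0.222/0.5958 = 0.3726, so e^(−t/τ) = 0.6889.
M(t) = 10.546 + 3.754 × 0.6889 = 13.132 km³.

13.1 km³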